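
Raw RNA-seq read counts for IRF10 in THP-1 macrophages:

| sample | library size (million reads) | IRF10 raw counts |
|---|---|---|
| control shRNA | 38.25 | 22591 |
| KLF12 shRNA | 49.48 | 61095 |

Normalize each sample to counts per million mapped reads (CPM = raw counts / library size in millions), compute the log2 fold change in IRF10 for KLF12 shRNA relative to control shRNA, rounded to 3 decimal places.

CPM(control shRNA) = 22591 / 38.25 = 590.6144
CPM(KLF12 shRNA) = 61095 / 49.48 = 1234.7413
Fold change = 1234.7413 / 590.6144 = 2.09060
log2(2.09060) = 1.0639

1.064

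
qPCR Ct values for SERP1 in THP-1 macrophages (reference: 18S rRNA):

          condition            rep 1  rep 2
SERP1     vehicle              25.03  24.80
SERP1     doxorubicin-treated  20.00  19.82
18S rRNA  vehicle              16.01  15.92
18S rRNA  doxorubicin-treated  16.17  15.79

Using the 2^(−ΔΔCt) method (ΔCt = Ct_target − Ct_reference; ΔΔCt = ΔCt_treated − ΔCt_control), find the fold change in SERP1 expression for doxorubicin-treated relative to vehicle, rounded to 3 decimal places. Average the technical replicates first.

Mean Ct: SERP1 vehicle 24.915; SERP1 doxorubicin-treated 19.910; 18S rRNA vehicle 15.965; 18S rRNA doxorubicin-treated 15.980
ΔCt(vehicle) = 24.915 − 15.965 = 8.950
ΔCt(doxorubicin-treated) = 19.910 − 15.980 = 3.930
ΔΔCt = 3.930 − 8.950 = -5.020
Fold change = 2^(−(-5.020)) = 2^5.020 = 32.4467

32.447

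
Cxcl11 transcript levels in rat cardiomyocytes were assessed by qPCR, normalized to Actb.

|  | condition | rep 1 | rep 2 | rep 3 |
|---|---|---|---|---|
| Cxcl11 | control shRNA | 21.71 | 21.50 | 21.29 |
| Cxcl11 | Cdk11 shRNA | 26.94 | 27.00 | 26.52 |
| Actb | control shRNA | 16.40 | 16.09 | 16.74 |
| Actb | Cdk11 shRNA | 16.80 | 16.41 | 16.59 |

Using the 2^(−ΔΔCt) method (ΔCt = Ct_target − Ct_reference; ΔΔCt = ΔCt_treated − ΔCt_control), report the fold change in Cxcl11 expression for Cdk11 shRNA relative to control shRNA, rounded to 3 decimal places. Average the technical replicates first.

0.029

Mean Ct: Cxcl11 control shRNA 21.500; Cxcl11 Cdk11 shRNA 26.820; Actb control shRNA 16.410; Actb Cdk11 shRNA 16.600
ΔCt(control shRNA) = 21.500 − 16.410 = 5.090
ΔCt(Cdk11 shRNA) = 26.820 − 16.600 = 10.220
ΔΔCt = 10.220 − 5.090 = 5.130
Fold change = 2^(−5.130) = 0.0286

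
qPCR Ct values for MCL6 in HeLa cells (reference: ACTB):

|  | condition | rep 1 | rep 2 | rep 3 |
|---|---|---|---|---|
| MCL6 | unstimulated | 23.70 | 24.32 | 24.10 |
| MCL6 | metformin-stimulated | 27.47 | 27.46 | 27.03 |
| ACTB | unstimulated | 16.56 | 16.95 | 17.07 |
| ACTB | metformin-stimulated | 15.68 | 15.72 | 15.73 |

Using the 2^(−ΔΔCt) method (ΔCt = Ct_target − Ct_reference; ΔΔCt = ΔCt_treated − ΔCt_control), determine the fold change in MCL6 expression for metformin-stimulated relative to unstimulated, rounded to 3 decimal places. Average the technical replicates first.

Mean Ct: MCL6 unstimulated 24.040; MCL6 metformin-stimulated 27.320; ACTB unstimulated 16.860; ACTB metformin-stimulated 15.710
ΔCt(unstimulated) = 24.040 − 16.860 = 7.180
ΔCt(metformin-stimulated) = 27.320 − 15.710 = 11.610
ΔΔCt = 11.610 − 7.180 = 4.430
Fold change = 2^(−4.430) = 0.0464

0.046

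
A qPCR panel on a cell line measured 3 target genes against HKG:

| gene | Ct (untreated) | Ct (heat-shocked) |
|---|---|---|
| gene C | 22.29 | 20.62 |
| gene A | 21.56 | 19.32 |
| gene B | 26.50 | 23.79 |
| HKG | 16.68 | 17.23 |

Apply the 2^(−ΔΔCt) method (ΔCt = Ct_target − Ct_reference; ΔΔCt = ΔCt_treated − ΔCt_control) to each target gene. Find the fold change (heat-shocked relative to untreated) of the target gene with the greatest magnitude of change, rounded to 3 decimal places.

gene C: ΔΔCt = (20.62−17.23) − (22.29−16.68) = 3.39 − 5.61 = -2.22; fold change = 2^2.22 = 4.659
gene A: ΔΔCt = (19.32−17.23) − (21.56−16.68) = 2.09 − 4.88 = -2.79; fold change = 2^2.79 = 6.916
gene B: ΔΔCt = (23.79−17.23) − (26.50−16.68) = 6.56 − 9.82 = -3.26; fold change = 2^3.26 = 9.580
gene B has the largest |ΔΔCt| = 3.26.

9.580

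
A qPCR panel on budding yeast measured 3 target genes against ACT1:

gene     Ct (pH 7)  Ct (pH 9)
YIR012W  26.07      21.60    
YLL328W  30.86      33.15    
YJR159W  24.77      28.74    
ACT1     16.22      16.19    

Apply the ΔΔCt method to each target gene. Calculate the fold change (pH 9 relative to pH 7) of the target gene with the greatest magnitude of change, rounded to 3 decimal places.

YIR012W: ΔΔCt = (21.60−16.19) − (26.07−16.22) = 5.41 − 9.85 = -4.44; fold change = 2^4.44 = 21.706
YLL328W: ΔΔCt = (33.15−16.19) − (30.86−16.22) = 16.96 − 14.64 = 2.32; fold change = 2^-2.32 = 0.200
YJR159W: ΔΔCt = (28.74−16.19) − (24.77−16.22) = 12.55 − 8.55 = 4.00; fold change = 2^-4.00 = 0.062
YIR012W has the largest |ΔΔCt| = 4.44.

21.706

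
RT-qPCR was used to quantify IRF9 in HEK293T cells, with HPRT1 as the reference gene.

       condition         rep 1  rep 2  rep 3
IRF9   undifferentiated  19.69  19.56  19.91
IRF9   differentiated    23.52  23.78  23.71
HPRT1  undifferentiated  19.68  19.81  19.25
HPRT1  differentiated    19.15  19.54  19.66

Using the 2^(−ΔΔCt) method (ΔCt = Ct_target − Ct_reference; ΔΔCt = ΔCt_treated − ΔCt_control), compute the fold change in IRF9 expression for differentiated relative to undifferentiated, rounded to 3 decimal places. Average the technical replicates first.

0.059

Mean Ct: IRF9 undifferentiated 19.720; IRF9 differentiated 23.670; HPRT1 undifferentiated 19.580; HPRT1 differentiated 19.450
ΔCt(undifferentiated) = 19.720 − 19.580 = 0.140
ΔCt(differentiated) = 23.670 − 19.450 = 4.220
ΔΔCt = 4.220 − 0.140 = 4.080
Fold change = 2^(−4.080) = 0.0591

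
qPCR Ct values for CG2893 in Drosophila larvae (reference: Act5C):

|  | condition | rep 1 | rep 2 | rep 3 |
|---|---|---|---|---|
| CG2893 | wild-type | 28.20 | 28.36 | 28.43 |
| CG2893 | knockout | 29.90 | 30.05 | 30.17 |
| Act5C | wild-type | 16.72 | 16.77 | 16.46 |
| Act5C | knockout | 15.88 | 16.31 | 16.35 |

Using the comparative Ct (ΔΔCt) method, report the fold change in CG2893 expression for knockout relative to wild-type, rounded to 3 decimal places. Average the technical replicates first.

0.221

Mean Ct: CG2893 wild-type 28.330; CG2893 knockout 30.040; Act5C wild-type 16.650; Act5C knockout 16.180
ΔCt(wild-type) = 28.330 − 16.650 = 11.680
ΔCt(knockout) = 30.040 − 16.180 = 13.860
ΔΔCt = 13.860 − 11.680 = 2.180
Fold change = 2^(−2.180) = 0.2207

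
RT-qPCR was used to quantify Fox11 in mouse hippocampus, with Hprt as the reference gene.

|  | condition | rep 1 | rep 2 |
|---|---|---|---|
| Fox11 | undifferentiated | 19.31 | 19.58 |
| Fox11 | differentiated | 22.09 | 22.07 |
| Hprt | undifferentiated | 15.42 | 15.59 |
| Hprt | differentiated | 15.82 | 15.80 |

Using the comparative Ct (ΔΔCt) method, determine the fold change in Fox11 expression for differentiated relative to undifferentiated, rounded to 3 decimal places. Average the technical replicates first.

Mean Ct: Fox11 undifferentiated 19.445; Fox11 differentiated 22.080; Hprt undifferentiated 15.505; Hprt differentiated 15.810
ΔCt(undifferentiated) = 19.445 − 15.505 = 3.940
ΔCt(differentiated) = 22.080 − 15.810 = 6.270
ΔΔCt = 6.270 − 3.940 = 2.330
Fold change = 2^(−2.330) = 0.1989

0.199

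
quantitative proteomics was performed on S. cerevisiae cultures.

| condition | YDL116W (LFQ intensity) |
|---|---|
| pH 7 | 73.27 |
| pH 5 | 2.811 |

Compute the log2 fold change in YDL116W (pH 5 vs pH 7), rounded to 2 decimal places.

Fold change = 2.811 / 73.27 = 0.0384
log2(0.0384) = -4.704

-4.70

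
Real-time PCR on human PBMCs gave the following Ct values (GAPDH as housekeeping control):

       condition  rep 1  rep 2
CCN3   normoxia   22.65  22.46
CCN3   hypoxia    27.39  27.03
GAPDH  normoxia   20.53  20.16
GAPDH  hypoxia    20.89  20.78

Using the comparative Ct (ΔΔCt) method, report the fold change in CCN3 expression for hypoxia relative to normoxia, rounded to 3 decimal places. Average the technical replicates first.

Mean Ct: CCN3 normoxia 22.555; CCN3 hypoxia 27.210; GAPDH normoxia 20.345; GAPDH hypoxia 20.835
ΔCt(normoxia) = 22.555 − 20.345 = 2.210
ΔCt(hypoxia) = 27.210 − 20.835 = 6.375
ΔΔCt = 6.375 − 2.210 = 4.165
Fold change = 2^(−4.165) = 0.0557

0.056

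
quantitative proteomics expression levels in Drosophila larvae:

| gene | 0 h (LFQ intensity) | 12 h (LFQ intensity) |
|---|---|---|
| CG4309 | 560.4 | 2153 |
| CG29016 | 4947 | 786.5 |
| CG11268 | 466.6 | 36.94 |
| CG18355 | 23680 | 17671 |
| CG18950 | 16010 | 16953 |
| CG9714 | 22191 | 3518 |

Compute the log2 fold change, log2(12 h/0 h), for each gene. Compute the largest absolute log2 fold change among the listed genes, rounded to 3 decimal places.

3.659

log2(2153/560.4) = 1.942  (CG4309)
log2(786.5/4947) = -2.653  (CG29016)
log2(36.94/466.6) = -3.659  (CG11268)
log2(17671/23680) = -0.422  (CG18355)
log2(16953/16010) = 0.083  (CG18950)
log2(3518/22191) = -2.657  (CG9714)
The largest magnitude belongs to CG11268.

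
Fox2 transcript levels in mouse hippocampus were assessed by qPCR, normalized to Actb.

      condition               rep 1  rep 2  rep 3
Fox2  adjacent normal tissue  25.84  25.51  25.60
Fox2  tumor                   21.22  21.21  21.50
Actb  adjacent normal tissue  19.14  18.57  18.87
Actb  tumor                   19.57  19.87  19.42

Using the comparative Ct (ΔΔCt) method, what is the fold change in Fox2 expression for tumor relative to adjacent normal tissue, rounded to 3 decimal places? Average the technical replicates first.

Mean Ct: Fox2 adjacent normal tissue 25.650; Fox2 tumor 21.310; Actb adjacent normal tissue 18.860; Actb tumor 19.620
ΔCt(adjacent normal tissue) = 25.650 − 18.860 = 6.790
ΔCt(tumor) = 21.310 − 19.620 = 1.690
ΔΔCt = 1.690 − 6.790 = -5.100
Fold change = 2^(−(-5.100)) = 2^5.100 = 34.2968

34.297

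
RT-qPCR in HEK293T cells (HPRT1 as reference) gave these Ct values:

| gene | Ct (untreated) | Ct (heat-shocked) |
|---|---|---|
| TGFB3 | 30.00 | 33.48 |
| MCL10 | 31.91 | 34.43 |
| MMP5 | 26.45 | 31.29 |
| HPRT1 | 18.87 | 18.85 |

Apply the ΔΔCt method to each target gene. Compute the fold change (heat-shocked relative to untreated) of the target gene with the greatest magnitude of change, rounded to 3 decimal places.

TGFB3: ΔΔCt = (33.48−18.85) − (30.00−18.87) = 14.63 − 11.13 = 3.50; fold change = 2^-3.50 = 0.088
MCL10: ΔΔCt = (34.43−18.85) − (31.91−18.87) = 15.58 − 13.04 = 2.54; fold change = 2^-2.54 = 0.172
MMP5: ΔΔCt = (31.29−18.85) − (26.45−18.87) = 12.44 − 7.58 = 4.86; fold change = 2^-4.86 = 0.034
MMP5 has the largest |ΔΔCt| = 4.86.

0.034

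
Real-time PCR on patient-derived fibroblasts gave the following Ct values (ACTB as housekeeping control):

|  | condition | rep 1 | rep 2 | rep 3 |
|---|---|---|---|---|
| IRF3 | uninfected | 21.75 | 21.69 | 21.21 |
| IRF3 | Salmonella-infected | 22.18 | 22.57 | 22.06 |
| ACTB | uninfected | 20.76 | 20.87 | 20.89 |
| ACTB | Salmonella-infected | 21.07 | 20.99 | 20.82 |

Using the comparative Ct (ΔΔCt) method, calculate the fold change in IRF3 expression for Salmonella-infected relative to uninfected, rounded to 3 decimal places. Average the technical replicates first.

Mean Ct: IRF3 uninfected 21.550; IRF3 Salmonella-infected 22.270; ACTB uninfected 20.840; ACTB Salmonella-infected 20.960
ΔCt(uninfected) = 21.550 − 20.840 = 0.710
ΔCt(Salmonella-infected) = 22.270 − 20.960 = 1.310
ΔΔCt = 1.310 − 0.710 = 0.600
Fold change = 2^(−0.600) = 0.6598

0.660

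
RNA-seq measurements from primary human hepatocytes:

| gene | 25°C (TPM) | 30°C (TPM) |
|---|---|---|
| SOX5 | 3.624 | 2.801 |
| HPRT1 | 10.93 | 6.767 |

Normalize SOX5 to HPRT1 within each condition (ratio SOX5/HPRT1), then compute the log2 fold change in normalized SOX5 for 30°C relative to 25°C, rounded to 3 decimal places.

0.320

SOX5/HPRT1 (25°C) = 3.624 / 10.93 = 0.33156
SOX5/HPRT1 (30°C) = 2.801 / 6.767 = 0.41392
Fold change = 0.41392 / 0.33156 = 1.2484
log2(1.2484) = 0.3201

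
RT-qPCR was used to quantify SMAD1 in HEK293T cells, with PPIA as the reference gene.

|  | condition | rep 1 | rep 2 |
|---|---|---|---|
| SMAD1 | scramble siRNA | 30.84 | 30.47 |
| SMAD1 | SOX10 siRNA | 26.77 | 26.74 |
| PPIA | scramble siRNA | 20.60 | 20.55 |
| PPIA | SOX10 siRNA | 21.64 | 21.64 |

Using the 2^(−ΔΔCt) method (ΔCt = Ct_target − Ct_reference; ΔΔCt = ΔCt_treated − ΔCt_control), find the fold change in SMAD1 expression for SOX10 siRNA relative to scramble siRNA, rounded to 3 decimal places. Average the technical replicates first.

31.233

Mean Ct: SMAD1 scramble siRNA 30.655; SMAD1 SOX10 siRNA 26.755; PPIA scramble siRNA 20.575; PPIA SOX10 siRNA 21.640
ΔCt(scramble siRNA) = 30.655 − 20.575 = 10.080
ΔCt(SOX10 siRNA) = 26.755 − 21.640 = 5.115
ΔΔCt = 5.115 − 10.080 = -4.965
Fold change = 2^(−(-4.965)) = 2^4.965 = 31.2330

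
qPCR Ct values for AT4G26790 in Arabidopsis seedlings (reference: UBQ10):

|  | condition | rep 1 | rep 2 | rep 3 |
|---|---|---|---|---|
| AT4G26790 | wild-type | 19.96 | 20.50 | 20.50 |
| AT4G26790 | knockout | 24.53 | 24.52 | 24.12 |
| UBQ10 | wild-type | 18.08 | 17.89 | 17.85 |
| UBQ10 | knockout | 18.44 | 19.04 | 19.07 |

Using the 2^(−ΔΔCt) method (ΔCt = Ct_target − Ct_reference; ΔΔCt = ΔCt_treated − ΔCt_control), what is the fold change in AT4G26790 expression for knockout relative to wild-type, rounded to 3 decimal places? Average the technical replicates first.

Mean Ct: AT4G26790 wild-type 20.320; AT4G26790 knockout 24.390; UBQ10 wild-type 17.940; UBQ10 knockout 18.850
ΔCt(wild-type) = 20.320 − 17.940 = 2.380
ΔCt(knockout) = 24.390 − 18.850 = 5.540
ΔΔCt = 5.540 − 2.380 = 3.160
Fold change = 2^(−3.160) = 0.1119

0.112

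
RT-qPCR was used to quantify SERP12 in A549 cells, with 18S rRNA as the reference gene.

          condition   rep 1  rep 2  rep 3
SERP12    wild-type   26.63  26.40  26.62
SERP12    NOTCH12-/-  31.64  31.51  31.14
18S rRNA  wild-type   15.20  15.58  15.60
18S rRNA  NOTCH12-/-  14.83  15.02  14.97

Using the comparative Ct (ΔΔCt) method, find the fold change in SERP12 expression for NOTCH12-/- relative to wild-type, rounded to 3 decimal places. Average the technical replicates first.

0.024

Mean Ct: SERP12 wild-type 26.550; SERP12 NOTCH12-/- 31.430; 18S rRNA wild-type 15.460; 18S rRNA NOTCH12-/- 14.940
ΔCt(wild-type) = 26.550 − 15.460 = 11.090
ΔCt(NOTCH12-/-) = 31.430 − 14.940 = 16.490
ΔΔCt = 16.490 − 11.090 = 5.400
Fold change = 2^(−5.400) = 0.0237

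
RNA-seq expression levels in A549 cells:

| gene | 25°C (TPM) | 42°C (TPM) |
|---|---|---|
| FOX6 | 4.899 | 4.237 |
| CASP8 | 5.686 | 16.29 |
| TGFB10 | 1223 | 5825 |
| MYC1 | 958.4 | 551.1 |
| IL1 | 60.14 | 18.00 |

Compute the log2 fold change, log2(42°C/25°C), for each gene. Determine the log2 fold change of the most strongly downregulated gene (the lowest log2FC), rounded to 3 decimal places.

-1.740

log2(4.237/4.899) = -0.209  (FOX6)
log2(16.29/5.686) = 1.519  (CASP8)
log2(5825/1223) = 2.252  (TGFB10)
log2(551.1/958.4) = -0.798  (MYC1)
log2(18.00/60.14) = -1.740  (IL1)
IL1 is most strongly downregulated.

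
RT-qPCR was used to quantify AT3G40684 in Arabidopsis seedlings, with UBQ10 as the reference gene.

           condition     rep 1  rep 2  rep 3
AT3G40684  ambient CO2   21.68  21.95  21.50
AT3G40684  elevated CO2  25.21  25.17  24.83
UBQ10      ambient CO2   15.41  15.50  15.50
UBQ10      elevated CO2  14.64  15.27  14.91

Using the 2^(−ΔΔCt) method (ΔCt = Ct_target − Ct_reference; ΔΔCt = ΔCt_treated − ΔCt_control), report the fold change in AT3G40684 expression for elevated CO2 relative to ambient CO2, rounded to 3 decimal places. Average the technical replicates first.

Mean Ct: AT3G40684 ambient CO2 21.710; AT3G40684 elevated CO2 25.070; UBQ10 ambient CO2 15.470; UBQ10 elevated CO2 14.940
ΔCt(ambient CO2) = 21.710 − 15.470 = 6.240
ΔCt(elevated CO2) = 25.070 − 14.940 = 10.130
ΔΔCt = 10.130 − 6.240 = 3.890
Fold change = 2^(−3.890) = 0.0675

0.067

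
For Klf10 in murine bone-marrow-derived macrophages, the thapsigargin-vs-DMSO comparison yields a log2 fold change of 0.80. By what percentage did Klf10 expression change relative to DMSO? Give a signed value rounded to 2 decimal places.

Fold change = 2^(0.80) = 1.7411
Percent change = (FC − 1) × 100% = (1.7411 − 1) × 100 = 74.11%

74.11%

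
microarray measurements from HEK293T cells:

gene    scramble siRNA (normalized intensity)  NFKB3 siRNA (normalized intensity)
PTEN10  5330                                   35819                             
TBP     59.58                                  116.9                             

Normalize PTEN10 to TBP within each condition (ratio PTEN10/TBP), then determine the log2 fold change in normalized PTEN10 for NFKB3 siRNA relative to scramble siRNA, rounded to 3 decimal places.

PTEN10/TBP (scramble siRNA) = 5330 / 59.58 = 89.46
PTEN10/TBP (NFKB3 siRNA) = 35819 / 116.9 = 306.41
Fold change = 306.41 / 89.46 = 3.4251
log2(3.4251) = 1.7761

1.776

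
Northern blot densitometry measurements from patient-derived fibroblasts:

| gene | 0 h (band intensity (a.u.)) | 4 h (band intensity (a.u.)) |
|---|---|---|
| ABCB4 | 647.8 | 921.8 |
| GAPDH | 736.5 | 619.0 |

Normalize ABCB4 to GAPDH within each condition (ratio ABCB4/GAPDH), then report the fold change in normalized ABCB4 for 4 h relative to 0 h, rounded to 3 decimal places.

1.693

ABCB4/GAPDH (0 h) = 647.8 / 736.5 = 0.87957
ABCB4/GAPDH (4 h) = 921.8 / 619.0 = 1.4892
Fold change = 1.4892 / 0.87957 = 1.6931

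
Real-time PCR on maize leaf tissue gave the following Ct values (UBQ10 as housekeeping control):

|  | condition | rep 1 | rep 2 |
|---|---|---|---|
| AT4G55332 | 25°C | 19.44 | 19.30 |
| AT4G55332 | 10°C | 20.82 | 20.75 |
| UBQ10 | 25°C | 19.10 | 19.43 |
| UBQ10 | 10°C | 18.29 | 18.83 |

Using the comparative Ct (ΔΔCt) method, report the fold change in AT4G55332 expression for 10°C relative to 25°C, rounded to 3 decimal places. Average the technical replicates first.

0.230

Mean Ct: AT4G55332 25°C 19.370; AT4G55332 10°C 20.785; UBQ10 25°C 19.265; UBQ10 10°C 18.560
ΔCt(25°C) = 19.370 − 19.265 = 0.105
ΔCt(10°C) = 20.785 − 18.560 = 2.225
ΔΔCt = 2.225 − 0.105 = 2.120
Fold change = 2^(−2.120) = 0.2300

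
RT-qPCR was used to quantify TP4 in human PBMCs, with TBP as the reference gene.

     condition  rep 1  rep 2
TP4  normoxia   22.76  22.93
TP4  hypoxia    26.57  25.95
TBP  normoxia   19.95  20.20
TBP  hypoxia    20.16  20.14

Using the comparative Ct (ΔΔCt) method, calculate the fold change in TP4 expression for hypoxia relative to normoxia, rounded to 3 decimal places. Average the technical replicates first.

Mean Ct: TP4 normoxia 22.845; TP4 hypoxia 26.260; TBP normoxia 20.075; TBP hypoxia 20.150
ΔCt(normoxia) = 22.845 − 20.075 = 2.770
ΔCt(hypoxia) = 26.260 − 20.150 = 6.110
ΔΔCt = 6.110 − 2.770 = 3.340
Fold change = 2^(−3.340) = 0.0988

0.099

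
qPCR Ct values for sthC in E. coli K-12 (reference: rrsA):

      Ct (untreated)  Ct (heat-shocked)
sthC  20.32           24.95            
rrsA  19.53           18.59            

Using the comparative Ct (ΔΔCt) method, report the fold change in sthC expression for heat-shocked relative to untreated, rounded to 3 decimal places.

0.021

ΔCt(untreated) = 20.320 − 19.530 = 0.790
ΔCt(heat-shocked) = 24.950 − 18.590 = 6.360
ΔΔCt = 6.360 − 0.790 = 5.570
Fold change = 2^(−5.570) = 0.0211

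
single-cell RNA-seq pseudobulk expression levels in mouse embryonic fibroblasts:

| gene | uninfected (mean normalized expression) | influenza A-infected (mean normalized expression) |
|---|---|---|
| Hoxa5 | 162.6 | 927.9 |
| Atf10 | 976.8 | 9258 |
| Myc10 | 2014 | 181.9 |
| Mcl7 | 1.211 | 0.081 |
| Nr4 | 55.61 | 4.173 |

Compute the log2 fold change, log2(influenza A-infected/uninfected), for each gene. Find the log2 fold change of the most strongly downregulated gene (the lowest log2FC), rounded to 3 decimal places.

log2(927.9/162.6) = 2.513  (Hoxa5)
log2(9258/976.8) = 3.245  (Atf10)
log2(181.9/2014) = -3.469  (Myc10)
log2(0.081/1.211) = -3.902  (Mcl7)
log2(4.173/55.61) = -3.736  (Nr4)
Mcl7 is most strongly downregulated.

-3.902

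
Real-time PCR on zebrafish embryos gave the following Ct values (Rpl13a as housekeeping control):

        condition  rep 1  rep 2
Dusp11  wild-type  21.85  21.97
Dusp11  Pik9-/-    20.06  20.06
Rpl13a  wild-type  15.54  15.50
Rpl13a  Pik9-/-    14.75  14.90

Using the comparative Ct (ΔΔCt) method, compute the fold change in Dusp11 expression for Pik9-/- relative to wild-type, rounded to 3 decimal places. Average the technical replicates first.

2.227

Mean Ct: Dusp11 wild-type 21.910; Dusp11 Pik9-/- 20.060; Rpl13a wild-type 15.520; Rpl13a Pik9-/- 14.825
ΔCt(wild-type) = 21.910 − 15.520 = 6.390
ΔCt(Pik9-/-) = 20.060 − 14.825 = 5.235
ΔΔCt = 5.235 − 6.390 = -1.155
Fold change = 2^(−(-1.155)) = 2^1.155 = 2.2268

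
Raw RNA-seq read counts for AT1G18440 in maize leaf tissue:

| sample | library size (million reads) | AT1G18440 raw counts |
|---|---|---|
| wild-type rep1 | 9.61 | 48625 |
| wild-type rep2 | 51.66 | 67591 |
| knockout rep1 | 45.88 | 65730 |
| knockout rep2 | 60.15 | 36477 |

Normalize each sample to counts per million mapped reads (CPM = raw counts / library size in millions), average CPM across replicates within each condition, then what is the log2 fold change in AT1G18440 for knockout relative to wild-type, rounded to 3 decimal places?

-1.643

CPM(wild-type rep1) = 48625 / 9.61 = 5059.8335
CPM(wild-type rep2) = 67591 / 51.66 = 1308.3817
CPM(knockout rep1) = 65730 / 45.88 = 1432.6504
CPM(knockout rep2) = 36477 / 60.15 = 606.4339
mean CPM(wild-type) = 3184.1076; mean CPM(knockout) = 1019.5422
Fold change = 1019.5422 / 3184.1076 = 0.32020
log2(0.32020) = -1.6430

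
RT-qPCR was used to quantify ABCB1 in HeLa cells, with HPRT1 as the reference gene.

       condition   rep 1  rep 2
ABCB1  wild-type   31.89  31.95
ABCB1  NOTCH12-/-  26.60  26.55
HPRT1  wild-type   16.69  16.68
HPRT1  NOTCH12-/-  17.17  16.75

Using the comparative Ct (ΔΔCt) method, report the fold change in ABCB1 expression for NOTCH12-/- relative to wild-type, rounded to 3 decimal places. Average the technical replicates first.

Mean Ct: ABCB1 wild-type 31.920; ABCB1 NOTCH12-/- 26.575; HPRT1 wild-type 16.685; HPRT1 NOTCH12-/- 16.960
ΔCt(wild-type) = 31.920 − 16.685 = 15.235
ΔCt(NOTCH12-/-) = 26.575 − 16.960 = 9.615
ΔΔCt = 9.615 − 15.235 = -5.620
Fold change = 2^(−(-5.620)) = 2^5.620 = 49.1800

49.180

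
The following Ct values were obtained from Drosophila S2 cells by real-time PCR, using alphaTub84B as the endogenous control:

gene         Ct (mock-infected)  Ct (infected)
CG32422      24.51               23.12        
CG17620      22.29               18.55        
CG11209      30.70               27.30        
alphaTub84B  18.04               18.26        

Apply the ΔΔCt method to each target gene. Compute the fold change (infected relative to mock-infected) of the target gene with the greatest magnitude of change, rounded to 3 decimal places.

CG32422: ΔΔCt = (23.12−18.26) − (24.51−18.04) = 4.86 − 6.47 = -1.61; fold change = 2^1.61 = 3.053
CG17620: ΔΔCt = (18.55−18.26) − (22.29−18.04) = 0.29 − 4.25 = -3.96; fold change = 2^3.96 = 15.562
CG11209: ΔΔCt = (27.30−18.26) − (30.70−18.04) = 9.04 − 12.66 = -3.62; fold change = 2^3.62 = 12.295
CG17620 has the largest |ΔΔCt| = 3.96.

15.562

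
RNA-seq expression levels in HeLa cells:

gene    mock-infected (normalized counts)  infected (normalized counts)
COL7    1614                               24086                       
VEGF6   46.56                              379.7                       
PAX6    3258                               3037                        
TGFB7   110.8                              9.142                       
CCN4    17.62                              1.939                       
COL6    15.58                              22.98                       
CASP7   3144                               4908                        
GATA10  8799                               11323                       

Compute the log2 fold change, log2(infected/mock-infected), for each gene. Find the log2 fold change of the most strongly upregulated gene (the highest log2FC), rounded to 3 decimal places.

log2(24086/1614) = 3.899  (COL7)
log2(379.7/46.56) = 3.028  (VEGF6)
log2(3037/3258) = -0.101  (PAX6)
log2(9.142/110.8) = -3.599  (TGFB7)
log2(1.939/17.62) = -3.184  (CCN4)
log2(22.98/15.58) = 0.561  (COL6)
log2(4908/3144) = 0.643  (CASP7)
log2(11323/8799) = 0.364  (GATA10)
COL7 is most strongly upregulated.

3.899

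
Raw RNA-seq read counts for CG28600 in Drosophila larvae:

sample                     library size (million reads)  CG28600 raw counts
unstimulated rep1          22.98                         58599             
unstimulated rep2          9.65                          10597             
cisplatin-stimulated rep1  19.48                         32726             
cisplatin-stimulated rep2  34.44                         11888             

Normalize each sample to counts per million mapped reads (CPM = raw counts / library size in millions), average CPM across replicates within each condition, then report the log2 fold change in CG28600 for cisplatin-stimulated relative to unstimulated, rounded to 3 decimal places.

CPM(unstimulated rep1) = 58599 / 22.98 = 2550.0000
CPM(unstimulated rep2) = 10597 / 9.65 = 1098.1347
CPM(cisplatin-stimulated rep1) = 32726 / 19.48 = 1679.9795
CPM(cisplatin-stimulated rep2) = 11888 / 34.44 = 345.1800
mean CPM(unstimulated) = 1824.0674; mean CPM(cisplatin-stimulated) = 1012.5797
Fold change = 1012.5797 / 1824.0674 = 0.55512
log2(0.55512) = -0.8491

-0.849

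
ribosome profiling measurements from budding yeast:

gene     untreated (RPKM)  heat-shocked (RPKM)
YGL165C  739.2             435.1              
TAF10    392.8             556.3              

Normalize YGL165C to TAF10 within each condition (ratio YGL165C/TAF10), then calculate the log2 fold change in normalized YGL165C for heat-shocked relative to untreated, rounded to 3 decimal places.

YGL165C/TAF10 (untreated) = 739.2 / 392.8 = 1.8819
YGL165C/TAF10 (heat-shocked) = 435.1 / 556.3 = 0.78213
Fold change = 0.78213 / 1.8819 = 0.4156
log2(0.4156) = -1.2667

-1.267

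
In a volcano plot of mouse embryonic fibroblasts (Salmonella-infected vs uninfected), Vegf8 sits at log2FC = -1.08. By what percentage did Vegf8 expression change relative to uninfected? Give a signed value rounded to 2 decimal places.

Fold change = 2^(-1.08) = 0.4730
Percent change = (FC − 1) × 100% = (0.4730 − 1) × 100 = -52.70%

-52.70%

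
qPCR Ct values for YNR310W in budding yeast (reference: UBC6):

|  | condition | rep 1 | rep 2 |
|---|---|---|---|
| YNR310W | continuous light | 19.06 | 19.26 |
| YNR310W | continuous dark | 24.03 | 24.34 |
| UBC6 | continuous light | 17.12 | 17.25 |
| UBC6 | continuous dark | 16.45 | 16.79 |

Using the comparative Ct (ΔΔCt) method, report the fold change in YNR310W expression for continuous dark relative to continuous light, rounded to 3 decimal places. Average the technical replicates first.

Mean Ct: YNR310W continuous light 19.160; YNR310W continuous dark 24.185; UBC6 continuous light 17.185; UBC6 continuous dark 16.620
ΔCt(continuous light) = 19.160 − 17.185 = 1.975
ΔCt(continuous dark) = 24.185 − 16.620 = 7.565
ΔΔCt = 7.565 − 1.975 = 5.590
Fold change = 2^(−5.590) = 0.0208

0.021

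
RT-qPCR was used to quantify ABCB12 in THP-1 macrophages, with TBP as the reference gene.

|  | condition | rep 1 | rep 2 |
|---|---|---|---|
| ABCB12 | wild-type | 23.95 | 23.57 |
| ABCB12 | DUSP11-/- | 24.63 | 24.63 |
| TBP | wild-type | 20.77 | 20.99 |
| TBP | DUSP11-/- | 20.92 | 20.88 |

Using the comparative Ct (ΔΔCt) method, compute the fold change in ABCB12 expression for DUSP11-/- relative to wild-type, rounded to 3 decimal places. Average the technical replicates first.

0.555

Mean Ct: ABCB12 wild-type 23.760; ABCB12 DUSP11-/- 24.630; TBP wild-type 20.880; TBP DUSP11-/- 20.900
ΔCt(wild-type) = 23.760 − 20.880 = 2.880
ΔCt(DUSP11-/-) = 24.630 − 20.900 = 3.730
ΔΔCt = 3.730 − 2.880 = 0.850
Fold change = 2^(−0.850) = 0.5548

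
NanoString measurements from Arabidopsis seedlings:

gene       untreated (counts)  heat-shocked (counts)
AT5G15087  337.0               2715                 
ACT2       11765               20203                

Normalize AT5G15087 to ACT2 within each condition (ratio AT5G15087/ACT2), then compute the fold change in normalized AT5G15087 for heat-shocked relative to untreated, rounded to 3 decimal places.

4.692

AT5G15087/ACT2 (untreated) = 337.0 / 11765 = 0.028644
AT5G15087/ACT2 (heat-shocked) = 2715 / 20203 = 0.13439
Fold change = 0.13439 / 0.028644 = 4.6915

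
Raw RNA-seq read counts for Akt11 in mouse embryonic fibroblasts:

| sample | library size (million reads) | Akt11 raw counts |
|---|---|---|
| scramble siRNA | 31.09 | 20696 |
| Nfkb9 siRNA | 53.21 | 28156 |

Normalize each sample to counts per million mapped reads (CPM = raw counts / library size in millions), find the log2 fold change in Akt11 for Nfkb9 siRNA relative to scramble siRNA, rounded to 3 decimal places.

-0.331

CPM(scramble siRNA) = 20696 / 31.09 = 665.6803
CPM(Nfkb9 siRNA) = 28156 / 53.21 = 529.1487
Fold change = 529.1487 / 665.6803 = 0.79490
log2(0.79490) = -0.3312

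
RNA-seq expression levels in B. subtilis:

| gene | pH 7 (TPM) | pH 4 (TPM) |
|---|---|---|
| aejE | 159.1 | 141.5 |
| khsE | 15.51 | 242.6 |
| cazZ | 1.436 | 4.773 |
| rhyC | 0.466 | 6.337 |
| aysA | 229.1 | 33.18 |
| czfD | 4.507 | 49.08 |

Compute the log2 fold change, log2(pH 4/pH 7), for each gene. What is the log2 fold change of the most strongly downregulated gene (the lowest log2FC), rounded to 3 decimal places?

-2.788

log2(141.5/159.1) = -0.169  (aejE)
log2(242.6/15.51) = 3.967  (khsE)
log2(4.773/1.436) = 1.733  (cazZ)
log2(6.337/0.466) = 3.765  (rhyC)
log2(33.18/229.1) = -2.788  (aysA)
log2(49.08/4.507) = 3.445  (czfD)
aysA is most strongly downregulated.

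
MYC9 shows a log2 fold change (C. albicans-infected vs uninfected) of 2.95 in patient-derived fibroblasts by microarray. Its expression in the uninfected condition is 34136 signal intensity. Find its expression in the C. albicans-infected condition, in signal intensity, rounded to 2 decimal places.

263785.62

Fold change = 2^(2.95) = 7.7275
C. albicans-infected expression = 34136 × 7.7275 = 263785.62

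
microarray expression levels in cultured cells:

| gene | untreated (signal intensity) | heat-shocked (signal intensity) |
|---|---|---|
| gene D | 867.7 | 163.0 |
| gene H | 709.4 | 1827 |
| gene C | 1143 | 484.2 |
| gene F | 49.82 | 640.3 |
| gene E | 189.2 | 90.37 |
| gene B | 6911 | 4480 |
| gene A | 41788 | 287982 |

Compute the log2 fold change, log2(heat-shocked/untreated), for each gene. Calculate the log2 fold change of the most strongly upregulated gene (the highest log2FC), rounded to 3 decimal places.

3.684

log2(163.0/867.7) = -2.412  (gene D)
log2(1827/709.4) = 1.365  (gene H)
log2(484.2/1143) = -1.239  (gene C)
log2(640.3/49.82) = 3.684  (gene F)
log2(90.37/189.2) = -1.066  (gene E)
log2(4480/6911) = -0.625  (gene B)
log2(287982/41788) = 2.785  (gene A)
gene F is most strongly upregulated.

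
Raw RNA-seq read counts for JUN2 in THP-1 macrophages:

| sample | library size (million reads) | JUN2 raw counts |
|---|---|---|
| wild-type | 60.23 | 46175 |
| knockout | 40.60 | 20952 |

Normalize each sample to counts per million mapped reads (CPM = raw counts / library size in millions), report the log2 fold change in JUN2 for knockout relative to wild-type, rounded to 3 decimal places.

-0.571

CPM(wild-type) = 46175 / 60.23 = 766.6445
CPM(knockout) = 20952 / 40.60 = 516.0591
Fold change = 516.0591 / 766.6445 = 0.67314
log2(0.67314) = -0.5710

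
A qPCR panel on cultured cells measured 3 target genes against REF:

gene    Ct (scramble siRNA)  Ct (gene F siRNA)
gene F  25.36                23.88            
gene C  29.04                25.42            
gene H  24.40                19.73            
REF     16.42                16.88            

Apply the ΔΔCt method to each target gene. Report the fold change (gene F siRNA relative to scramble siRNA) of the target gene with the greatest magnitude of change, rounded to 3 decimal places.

35.017

gene F: ΔΔCt = (23.88−16.88) − (25.36−16.42) = 7.00 − 8.94 = -1.94; fold change = 2^1.94 = 3.837
gene C: ΔΔCt = (25.42−16.88) − (29.04−16.42) = 8.54 − 12.62 = -4.08; fold change = 2^4.08 = 16.912
gene H: ΔΔCt = (19.73−16.88) − (24.40−16.42) = 2.85 − 7.98 = -5.13; fold change = 2^5.13 = 35.017
gene H has the largest |ΔΔCt| = 5.13.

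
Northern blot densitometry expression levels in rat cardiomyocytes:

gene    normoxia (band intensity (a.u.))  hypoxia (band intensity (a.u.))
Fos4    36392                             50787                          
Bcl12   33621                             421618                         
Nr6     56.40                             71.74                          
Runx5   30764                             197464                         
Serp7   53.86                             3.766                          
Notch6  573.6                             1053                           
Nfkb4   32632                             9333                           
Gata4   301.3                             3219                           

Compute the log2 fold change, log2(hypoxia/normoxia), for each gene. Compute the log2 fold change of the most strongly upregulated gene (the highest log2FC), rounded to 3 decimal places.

3.649

log2(50787/36392) = 0.481  (Fos4)
log2(421618/33621) = 3.649  (Bcl12)
log2(71.74/56.40) = 0.347  (Nr6)
log2(197464/30764) = 2.682  (Runx5)
log2(3.766/53.86) = -3.838  (Serp7)
log2(1053/573.6) = 0.876  (Notch6)
log2(9333/32632) = -1.806  (Nfkb4)
log2(3219/301.3) = 3.417  (Gata4)
Bcl12 is most strongly upregulated.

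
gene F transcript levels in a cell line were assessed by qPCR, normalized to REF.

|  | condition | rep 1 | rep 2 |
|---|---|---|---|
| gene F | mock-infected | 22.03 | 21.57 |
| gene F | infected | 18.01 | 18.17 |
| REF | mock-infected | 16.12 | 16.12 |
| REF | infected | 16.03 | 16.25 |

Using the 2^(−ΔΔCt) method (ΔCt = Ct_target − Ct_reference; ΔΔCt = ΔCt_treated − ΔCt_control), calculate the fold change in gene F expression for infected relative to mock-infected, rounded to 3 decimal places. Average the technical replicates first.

Mean Ct: gene F mock-infected 21.800; gene F infected 18.090; REF mock-infected 16.120; REF infected 16.140
ΔCt(mock-infected) = 21.800 − 16.120 = 5.680
ΔCt(infected) = 18.090 − 16.140 = 1.950
ΔΔCt = 1.950 − 5.680 = -3.730
Fold change = 2^(−(-3.730)) = 2^3.730 = 13.2691

13.269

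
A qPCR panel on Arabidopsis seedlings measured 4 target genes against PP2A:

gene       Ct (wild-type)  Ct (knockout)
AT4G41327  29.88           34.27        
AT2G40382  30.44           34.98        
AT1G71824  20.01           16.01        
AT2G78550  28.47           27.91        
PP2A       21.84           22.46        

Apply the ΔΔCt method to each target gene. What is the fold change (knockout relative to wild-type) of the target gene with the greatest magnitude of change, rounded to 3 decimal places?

AT4G41327: ΔΔCt = (34.27−22.46) − (29.88−21.84) = 11.81 − 8.04 = 3.77; fold change = 2^-3.77 = 0.073
AT2G40382: ΔΔCt = (34.98−22.46) − (30.44−21.84) = 12.52 − 8.60 = 3.92; fold change = 2^-3.92 = 0.066
AT1G71824: ΔΔCt = (16.01−22.46) − (20.01−21.84) = -6.45 − (-1.83) = -4.62; fold change = 2^4.62 = 24.590
AT2G78550: ΔΔCt = (27.91−22.46) − (28.47−21.84) = 5.45 − 6.63 = -1.18; fold change = 2^1.18 = 2.266
AT1G71824 has the largest |ΔΔCt| = 4.62.

24.590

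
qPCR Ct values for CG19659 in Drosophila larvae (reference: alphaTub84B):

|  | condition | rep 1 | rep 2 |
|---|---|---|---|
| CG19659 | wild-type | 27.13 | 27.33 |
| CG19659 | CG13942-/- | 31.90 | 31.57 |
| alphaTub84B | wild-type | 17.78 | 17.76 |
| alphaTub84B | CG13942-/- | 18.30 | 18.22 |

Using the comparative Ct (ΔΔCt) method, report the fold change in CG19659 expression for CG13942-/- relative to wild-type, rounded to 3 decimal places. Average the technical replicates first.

Mean Ct: CG19659 wild-type 27.230; CG19659 CG13942-/- 31.735; alphaTub84B wild-type 17.770; alphaTub84B CG13942-/- 18.260
ΔCt(wild-type) = 27.230 − 17.770 = 9.460
ΔCt(CG13942-/-) = 31.735 − 18.260 = 13.475
ΔΔCt = 13.475 − 9.460 = 4.015
Fold change = 2^(−4.015) = 0.0619

0.062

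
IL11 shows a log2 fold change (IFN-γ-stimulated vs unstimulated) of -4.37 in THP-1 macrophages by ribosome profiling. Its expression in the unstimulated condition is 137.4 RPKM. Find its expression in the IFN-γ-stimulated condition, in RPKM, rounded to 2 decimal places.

6.64

Fold change = 2^(-4.37) = 0.0484
IFN-γ-stimulated expression = 137.4 × 0.0484 = 6.64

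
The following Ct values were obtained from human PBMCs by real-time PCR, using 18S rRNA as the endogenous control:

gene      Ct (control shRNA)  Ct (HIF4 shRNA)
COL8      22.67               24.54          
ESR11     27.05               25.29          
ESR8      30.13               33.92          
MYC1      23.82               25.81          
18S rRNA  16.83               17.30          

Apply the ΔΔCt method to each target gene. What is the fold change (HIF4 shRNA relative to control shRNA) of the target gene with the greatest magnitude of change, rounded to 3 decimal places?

COL8: ΔΔCt = (24.54−17.30) − (22.67−16.83) = 7.24 − 5.84 = 1.40; fold change = 2^-1.40 = 0.379
ESR11: ΔΔCt = (25.29−17.30) − (27.05−16.83) = 7.99 − 10.22 = -2.23; fold change = 2^2.23 = 4.691
ESR8: ΔΔCt = (33.92−17.30) − (30.13−16.83) = 16.62 − 13.30 = 3.32; fold change = 2^-3.32 = 0.100
MYC1: ΔΔCt = (25.81−17.30) − (23.82−16.83) = 8.51 − 6.99 = 1.52; fold change = 2^-1.52 = 0.349
ESR8 has the largest |ΔΔCt| = 3.32.

0.100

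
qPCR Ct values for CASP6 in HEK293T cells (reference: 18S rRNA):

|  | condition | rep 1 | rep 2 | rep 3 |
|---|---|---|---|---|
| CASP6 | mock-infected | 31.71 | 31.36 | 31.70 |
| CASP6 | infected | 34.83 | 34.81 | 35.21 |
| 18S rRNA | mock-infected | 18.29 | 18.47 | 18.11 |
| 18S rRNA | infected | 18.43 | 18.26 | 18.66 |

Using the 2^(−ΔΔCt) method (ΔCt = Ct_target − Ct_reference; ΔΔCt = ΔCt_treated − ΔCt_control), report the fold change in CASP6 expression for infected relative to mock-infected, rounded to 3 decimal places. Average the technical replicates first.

0.109

Mean Ct: CASP6 mock-infected 31.590; CASP6 infected 34.950; 18S rRNA mock-infected 18.290; 18S rRNA infected 18.450
ΔCt(mock-infected) = 31.590 − 18.290 = 13.300
ΔCt(infected) = 34.950 − 18.450 = 16.500
ΔΔCt = 16.500 − 13.300 = 3.200
Fold change = 2^(−3.200) = 0.1088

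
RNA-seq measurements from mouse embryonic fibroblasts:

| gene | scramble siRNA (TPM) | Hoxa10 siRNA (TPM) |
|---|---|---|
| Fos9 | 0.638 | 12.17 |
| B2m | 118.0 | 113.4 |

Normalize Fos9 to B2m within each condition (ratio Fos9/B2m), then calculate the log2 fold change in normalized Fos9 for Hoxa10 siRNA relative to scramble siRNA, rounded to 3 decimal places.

4.311

Fos9/B2m (scramble siRNA) = 0.638 / 118.0 = 0.0054068
Fos9/B2m (Hoxa10 siRNA) = 12.17 / 113.4 = 0.10732
Fold change = 0.10732 / 0.0054068 = 19.8490
log2(19.8490) = 4.3110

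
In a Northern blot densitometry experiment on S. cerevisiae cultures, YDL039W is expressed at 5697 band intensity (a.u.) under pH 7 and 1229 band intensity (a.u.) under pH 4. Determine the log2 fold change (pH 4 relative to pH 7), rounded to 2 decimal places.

-2.21

Fold change = 1229 / 5697 = 0.2157
log2(0.2157) = -2.213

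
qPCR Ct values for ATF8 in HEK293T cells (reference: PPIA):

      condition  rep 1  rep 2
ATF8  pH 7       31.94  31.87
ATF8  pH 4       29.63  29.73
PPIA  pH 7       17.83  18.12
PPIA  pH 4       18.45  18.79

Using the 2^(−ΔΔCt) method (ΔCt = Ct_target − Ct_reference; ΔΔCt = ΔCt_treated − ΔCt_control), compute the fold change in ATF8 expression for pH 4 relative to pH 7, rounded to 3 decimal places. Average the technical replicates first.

Mean Ct: ATF8 pH 7 31.905; ATF8 pH 4 29.680; PPIA pH 7 17.975; PPIA pH 4 18.620
ΔCt(pH 7) = 31.905 − 17.975 = 13.930
ΔCt(pH 4) = 29.680 − 18.620 = 11.060
ΔΔCt = 11.060 − 13.930 = -2.870
Fold change = 2^(−(-2.870)) = 2^2.870 = 7.3107

7.311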